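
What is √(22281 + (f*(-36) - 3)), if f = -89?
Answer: √25482 ≈ 159.63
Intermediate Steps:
√(22281 + (f*(-36) - 3)) = √(22281 + (-89*(-36) - 3)) = √(22281 + (3204 - 3)) = √(22281 + 3201) = √25482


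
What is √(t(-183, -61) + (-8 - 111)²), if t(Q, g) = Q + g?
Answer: √13917 ≈ 117.97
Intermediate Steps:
√(t(-183, -61) + (-8 - 111)²) = √((-183 - 61) + (-8 - 111)²) = √(-244 + (-119)²) = √(-244 + 14161) = √13917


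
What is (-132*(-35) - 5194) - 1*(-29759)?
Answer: 29185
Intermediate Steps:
(-132*(-35) - 5194) - 1*(-29759) = (4620 - 5194) + 29759 = -574 + 29759 = 29185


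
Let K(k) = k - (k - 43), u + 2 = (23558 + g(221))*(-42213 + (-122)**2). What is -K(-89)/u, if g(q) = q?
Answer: 43/649856293 ≈ 6.6168e-8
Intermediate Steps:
u = -649856293 (u = -2 + (23558 + 221)*(-42213 + (-122)**2) = -2 + 23779*(-42213 + 14884) = -2 + 23779*(-27329) = -2 - 649856291 = -649856293)
K(k) = 43 (K(k) = k - (-43 + k) = k + (43 - k) = 43)
-K(-89)/u = -43/(-649856293) = -43*(-1)/649856293 = -1*(-43/649856293) = 43/649856293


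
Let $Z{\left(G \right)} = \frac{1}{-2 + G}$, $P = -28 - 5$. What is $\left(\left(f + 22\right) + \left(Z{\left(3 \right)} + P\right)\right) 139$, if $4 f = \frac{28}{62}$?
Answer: $- \frac{85207}{62} \approx -1374.3$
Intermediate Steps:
$P = -33$
$f = \frac{7}{62}$ ($f = \frac{28 \cdot \frac{1}{62}}{4} = \frac{1}{4} \cdot \frac{14}{31} = \frac{7}{62} \approx 0.1129$)
$\left(\left(f + 22\right) + \left(Z{\left(3 \right)} + P\right)\right) 139 = \left(\left(\frac{7}{62} + 22\right) - \left(33 - \frac{1}{-2 + 3}\right)\right) 139 = \left(\frac{1371}{62} - \left(33 - 1^{-1}\right)\right) 139 = \left(\frac{1371}{62} + \left(1 - 33\right)\right) 139 = \left(\frac{1371}{62} - 32\right) 139 = \left(- \frac{613}{62}\right) 139 = - \frac{85207}{62}$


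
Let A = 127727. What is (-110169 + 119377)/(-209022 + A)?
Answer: -9208/81295 ≈ -0.11327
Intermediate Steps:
(-110169 + 119377)/(-209022 + A) = (-110169 + 119377)/(-209022 + 127727) = 9208/(-81295) = 9208*(-1/81295) = -9208/81295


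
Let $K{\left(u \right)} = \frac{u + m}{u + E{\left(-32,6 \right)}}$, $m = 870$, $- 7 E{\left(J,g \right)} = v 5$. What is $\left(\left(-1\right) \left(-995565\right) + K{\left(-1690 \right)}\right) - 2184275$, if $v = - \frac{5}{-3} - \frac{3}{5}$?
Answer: $- \frac{514711220}{433} \approx -1.1887 \cdot 10^{6}$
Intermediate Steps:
$v = \frac{16}{15}$ ($v = \left(-5\right) \left(- \frac{1}{3}\right) - \frac{3}{5} = \frac{5}{3} - \frac{3}{5} = \frac{16}{15} \approx 1.0667$)
$E{\left(J,g \right)} = - \frac{16}{21}$ ($E{\left(J,g \right)} = - \frac{\frac{16}{15} \cdot 5}{7} = \left(- \frac{1}{7}\right) \frac{16}{3} = - \frac{16}{21}$)
$K{\left(u \right)} = \frac{870 + u}{- \frac{16}{21} + u}$ ($K{\left(u \right)} = \frac{u + 870}{u - \frac{16}{21}} = \frac{870 + u}{- \frac{16}{21} + u}$)
$\left(\left(-1\right) \left(-995565\right) + K{\left(-1690 \right)}\right) - 2184275 = \left(\left(-1\right) \left(-995565\right) + \frac{21 \left(870 - 1690\right)}{-16 + 21 \left(-1690\right)}\right) - 2184275 = \left(995565 + 21 \frac{1}{-16 - 35490} \left(-820\right)\right) - 2184275 = \left(995565 + 21 \frac{1}{-35506} \left(-820\right)\right) - 2184275 = \left(995565 + 21 \left(- \frac{1}{35506}\right) \left(-820\right)\right) - 2184275 = \left(995565 + \frac{210}{433}\right) - 2184275 = \frac{431079855}{433} - 2184275 = - \frac{514711220}{433}$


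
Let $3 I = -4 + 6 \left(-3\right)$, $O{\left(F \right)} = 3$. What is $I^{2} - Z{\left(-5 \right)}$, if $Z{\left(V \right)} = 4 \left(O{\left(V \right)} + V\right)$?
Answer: $\frac{556}{9} \approx 61.778$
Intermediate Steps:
$I = - \frac{22}{3}$ ($I = \frac{-4 + 6 \left(-3\right)}{3} = \frac{-4 - 18}{3} = \frac{1}{3} \left(-22\right) = - \frac{22}{3} \approx -7.3333$)
$Z{\left(V \right)} = 12 + 4 V$ ($Z{\left(V \right)} = 4 \left(3 + V\right) = 12 + 4 V$)
$I^{2} - Z{\left(-5 \right)} = \left(- \frac{22}{3}\right)^{2} - \left(12 + 4 \left(-5\right)\right) = \frac{484}{9} - \left(12 - 20\right) = \frac{484}{9} - -8 = \frac{484}{9} + 8 = \frac{556}{9}$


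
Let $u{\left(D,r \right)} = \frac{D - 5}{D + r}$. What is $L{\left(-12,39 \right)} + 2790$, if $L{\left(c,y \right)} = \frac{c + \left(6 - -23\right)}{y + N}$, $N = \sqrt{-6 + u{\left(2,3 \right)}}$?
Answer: $\frac{7104445}{2546} - \frac{17 i \sqrt{165}}{7638} \approx 2790.4 - 0.02859 i$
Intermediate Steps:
$u{\left(D,r \right)} = \frac{-5 + D}{D + r}$
$N = \frac{i \sqrt{165}}{5}$ ($N = \sqrt{-6 + \frac{-5 + 2}{2 + 3}} = \sqrt{-6 + \frac{1}{5} \left(-3\right)} = \sqrt{-6 - \frac{3}{5}} = \sqrt{- \frac{33}{5}} = \frac{i \sqrt{165}}{5} \approx 2.569 i$)
$L{\left(c,y \right)} = \frac{29 + c}{y + \frac{i \sqrt{165}}{5}}$ ($L{\left(c,y \right)} = \frac{c + \left(6 - -23\right)}{y + \frac{i \sqrt{165}}{5}} = \frac{c + \left(6 + 23\right)}{y + \frac{i \sqrt{165}}{5}} = \frac{c + 29}{y + \frac{i \sqrt{165}}{5}} = \frac{29 + c}{y + \frac{i \sqrt{165}}{5}}$)
$L{\left(-12,39 \right)} + 2790 = \frac{5 \left(29 - 12\right)}{5 \cdot 39 + i \sqrt{165}} + 2790 = 5 \frac{1}{195 + i \sqrt{165}} \cdot 17 + 2790 = \frac{85}{195 + i \sqrt{165}} + 2790 = 2790 + \frac{85}{195 + i \sqrt{165}}$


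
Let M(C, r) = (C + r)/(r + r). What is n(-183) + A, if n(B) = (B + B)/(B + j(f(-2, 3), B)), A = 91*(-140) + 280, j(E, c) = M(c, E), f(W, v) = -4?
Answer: -15908492/1277 ≈ -12458.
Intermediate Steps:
M(C, r) = (C + r)/(2*r) (M(C, r) = (C + r)/((2*r)) = (C + r)*(1/(2*r)) = (C + r)/(2*r))
j(E, c) = (E + c)/(2*E) (j(E, c) = (c + E)/(2*E) = (E + c)/(2*E))
A = -12460 (A = -12740 + 280 = -12460)
n(B) = 2*B/(½ + 7*B/8) (n(B) = (B + B)/(B + (½)*(-4 + B)/(-4)) = (2*B)/(B + (½)*(-¼)*(-4 + B)) = (2*B)/(B + (½ - B/8)) = (2*B)/(½ + 7*B/8) = 2*B/(½ + 7*B/8))
n(-183) + A = 16*(-183)/(4 + 7*(-183)) - 12460 = 16*(-183)/(4 - 1281) - 12460 = 16*(-183)/(-1277) - 12460 = 16*(-183)*(-1/1277) - 12460 = 2928/1277 - 12460 = -15908492/1277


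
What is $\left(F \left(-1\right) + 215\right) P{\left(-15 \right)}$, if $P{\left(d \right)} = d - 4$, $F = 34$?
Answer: $-3439$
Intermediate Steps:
$P{\left(d \right)} = -4 + d$
$\left(F \left(-1\right) + 215\right) P{\left(-15 \right)} = \left(34 \left(-1\right) + 215\right) \left(-4 - 15\right) = \left(-34 + 215\right) \left(-19\right) = 181 \left(-19\right) = -3439$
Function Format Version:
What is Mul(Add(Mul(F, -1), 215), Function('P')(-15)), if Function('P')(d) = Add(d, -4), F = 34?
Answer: -3439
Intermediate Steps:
Function('P')(d) = Add(-4, d)
Mul(Add(Mul(F, -1), 215), Function('P')(-15)) = Mul(Add(Mul(34, -1), 215), Add(-4, -15)) = Mul(Add(-34, 215), -19) = Mul(181, -19) = -3439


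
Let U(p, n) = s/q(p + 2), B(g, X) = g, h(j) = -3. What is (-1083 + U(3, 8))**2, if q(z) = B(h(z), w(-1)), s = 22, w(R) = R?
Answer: 10699441/9 ≈ 1.1888e+6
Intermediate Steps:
q(z) = -3
U(p, n) = -22/3 (U(p, n) = 22/(-3) = 22*(-1/3) = -22/3)
(-1083 + U(3, 8))**2 = (-1083 - 22/3)**2 = (-3271/3)**2 = 10699441/9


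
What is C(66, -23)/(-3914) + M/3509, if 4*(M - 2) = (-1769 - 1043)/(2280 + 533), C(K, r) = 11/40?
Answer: 662165893/1545375109520 ≈ 0.00042848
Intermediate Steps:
C(K, r) = 11/40 (C(K, r) = 11*(1/40) = 11/40)
M = 4923/2813 (M = 2 + ((-1769 - 1043)/(2280 + 533))/4 = 2 + (-2812/2813)/4 = 2 + (-2812*1/2813)/4 = 2 + (1/4)*(-2812/2813) = 2 - 703/2813 = 4923/2813 ≈ 1.7501)
C(66, -23)/(-3914) + M/3509 = (11/40)/(-3914) + (4923/2813)/3509 = (11/40)*(-1/3914) + (4923/2813)*(1/3509) = -11/156560 + 4923/9870817 = 662165893/1545375109520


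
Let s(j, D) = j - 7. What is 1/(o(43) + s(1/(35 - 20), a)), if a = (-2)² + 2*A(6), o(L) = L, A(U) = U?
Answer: 15/541 ≈ 0.027726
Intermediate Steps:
a = 16 (a = (-2)² + 2*6 = 4 + 12 = 16)
s(j, D) = -7 + j
1/(o(43) + s(1/(35 - 20), a)) = 1/(43 + (-7 + 1/(35 - 20))) = 1/(43 + (-7 + 1/15)) = 1/(43 - 104/15) = 1/(541/15) = 15/541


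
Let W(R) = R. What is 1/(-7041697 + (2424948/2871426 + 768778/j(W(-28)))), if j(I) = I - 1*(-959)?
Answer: -23449979/165108263030819 ≈ -1.4203e-7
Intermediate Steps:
j(I) = 959 + I (j(I) = I + 959 = 959 + I)
1/(-7041697 + (2424948/2871426 + 768778/j(W(-28)))) = 1/(-7041697 + (2424948/2871426 + 768778/(959 - 28))) = 1/(-7041697 + (2424948*(1/2871426) + 768778/931)) = 1/(-7041697 + (404158/478571 + 768778*(1/931))) = 1/(-7041697 + (404158/478571 + 40462/49)) = 1/(-7041697 + 19383743544/23449979) = 1/(-165108263030819/23449979) = -23449979/165108263030819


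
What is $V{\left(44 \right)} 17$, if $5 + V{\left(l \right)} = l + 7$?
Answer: $782$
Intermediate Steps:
$V{\left(l \right)} = 2 + l$ ($V{\left(l \right)} = -5 + \left(l + 7\right) = -5 + \left(7 + l\right) = 2 + l$)
$V{\left(44 \right)} 17 = \left(2 + 44\right) 17 = 46 \cdot 17 = 782$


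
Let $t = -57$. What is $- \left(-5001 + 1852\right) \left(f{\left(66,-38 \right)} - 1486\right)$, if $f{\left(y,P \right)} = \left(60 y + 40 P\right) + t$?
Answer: $2824653$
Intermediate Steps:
$f{\left(y,P \right)} = -57 + 40 P + 60 y$ ($f{\left(y,P \right)} = \left(60 y + 40 P\right) - 57 = \left(40 P + 60 y\right) - 57 = -57 + 40 P + 60 y$)
$- \left(-5001 + 1852\right) \left(f{\left(66,-38 \right)} - 1486\right) = - \left(-5001 + 1852\right) \left(\left(-57 + 40 \left(-38\right) + 60 \cdot 66\right) - 1486\right) = - \left(-3149\right) \left(\left(-57 - 1520 + 3960\right) - 1486\right) = - \left(-3149\right) \left(2383 - 1486\right) = - \left(-3149\right) 897 = \left(-1\right) \left(-2824653\right) = 2824653$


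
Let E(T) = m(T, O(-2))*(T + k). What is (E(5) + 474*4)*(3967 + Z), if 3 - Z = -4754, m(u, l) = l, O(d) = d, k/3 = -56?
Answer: 19384728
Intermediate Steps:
k = -168 (k = 3*(-56) = -168)
E(T) = 336 - 2*T (E(T) = -2*(T - 168) = -2*(-168 + T) = 336 - 2*T)
Z = 4757 (Z = 3 - 1*(-4754) = 3 + 4754 = 4757)
(E(5) + 474*4)*(3967 + Z) = ((336 - 2*5) + 474*4)*(3967 + 4757) = ((336 - 10) + 1896)*8724 = (326 + 1896)*8724 = 2222*8724 = 19384728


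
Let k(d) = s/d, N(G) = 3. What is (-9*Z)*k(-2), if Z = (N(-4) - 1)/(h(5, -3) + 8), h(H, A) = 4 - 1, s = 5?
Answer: 45/11 ≈ 4.0909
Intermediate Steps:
h(H, A) = 3
k(d) = 5/d
Z = 2/11 (Z = (3 - 1)/(3 + 8) = 2/11 ≈ 0.18182)
(-9*Z)*k(-2) = (-9*2/11)*(5/(-2)) = -90*(-1)/(11*2) = -18/11*(-5/2) = 45/11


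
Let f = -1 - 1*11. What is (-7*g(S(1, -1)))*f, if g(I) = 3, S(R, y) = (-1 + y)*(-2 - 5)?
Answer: 252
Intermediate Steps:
S(R, y) = 7 - 7*y (S(R, y) = (-1 + y)*(-7) = 7 - 7*y)
f = -12 (f = -1 - 11 = -12)
(-7*g(S(1, -1)))*f = -7*3*(-12) = -21*(-12) = 252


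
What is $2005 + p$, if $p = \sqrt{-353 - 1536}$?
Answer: $2005 + i \sqrt{1889} \approx 2005.0 + 43.463 i$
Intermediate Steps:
$p = i \sqrt{1889}$ ($p = \sqrt{-1889} = i \sqrt{1889} \approx 43.463 i$)
$2005 + p = 2005 + i \sqrt{1889}$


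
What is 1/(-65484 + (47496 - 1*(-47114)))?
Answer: 1/29126 ≈ 3.4334e-5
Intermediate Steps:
1/(-65484 + (47496 - 1*(-47114))) = 1/(-65484 + (47496 + 47114)) = 1/(-65484 + 94610) = 1/29126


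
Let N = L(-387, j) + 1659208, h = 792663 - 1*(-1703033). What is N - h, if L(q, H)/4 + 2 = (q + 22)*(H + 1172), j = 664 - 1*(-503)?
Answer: -4251436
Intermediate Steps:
j = 1167 (j = 664 + 503 = 1167)
h = 2495696 (h = 792663 + 1703033 = 2495696)
L(q, H) = -8 + 4*(22 + q)*(1172 + H) (L(q, H) = -8 + 4*((q + 22)*(H + 1172)) = -8 + 4*((22 + q)*(1172 + H)) = -8 + 4*(22 + q)*(1172 + H))
N = -1755740 (N = (103128 + 88*1167 + 4688*(-387) + 4*1167*(-387)) + 1659208 = (103128 + 102696 - 1814256 - 1806516) + 1659208 = -3414948 + 1659208 = -1755740)
N - h = -1755740 - 1*2495696 = -1755740 - 2495696 = -4251436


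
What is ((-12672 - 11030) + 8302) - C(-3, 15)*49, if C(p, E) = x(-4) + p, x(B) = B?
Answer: -15057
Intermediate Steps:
C(p, E) = -4 + p
((-12672 - 11030) + 8302) - C(-3, 15)*49 = ((-12672 - 11030) + 8302) - (-4 - 3)*49 = (-23702 + 8302) - (-7)*49 = -15400 - 1*(-343) = -15400 + 343 = -15057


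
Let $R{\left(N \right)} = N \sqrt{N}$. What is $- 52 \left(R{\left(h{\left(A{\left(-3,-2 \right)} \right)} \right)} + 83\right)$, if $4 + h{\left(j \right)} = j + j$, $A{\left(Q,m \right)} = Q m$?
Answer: $-4316 - 832 \sqrt{2} \approx -5492.6$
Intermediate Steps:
$h{\left(j \right)} = -4 + 2 j$ ($h{\left(j \right)} = -4 + \left(j + j\right) = -4 + 2 j$)
$R{\left(N \right)} = N^{\frac{3}{2}}$
$- 52 \left(R{\left(h{\left(A{\left(-3,-2 \right)} \right)} \right)} + 83\right) = - 52 \left(\left(-4 + 2 \left(\left(-3\right) \left(-2\right)\right)\right)^{\frac{3}{2}} + 83\right) = - 52 \left(\left(-4 + 2 \cdot 6\right)^{\frac{3}{2}} + 83\right) = - 52 \left(\left(-4 + 12\right)^{\frac{3}{2}} + 83\right) = - 52 \left(8^{\frac{3}{2}} + 83\right) = - 52 \left(16 \sqrt{2} + 83\right) = - 52 \left(83 + 16 \sqrt{2}\right) = -4316 - 832 \sqrt{2}$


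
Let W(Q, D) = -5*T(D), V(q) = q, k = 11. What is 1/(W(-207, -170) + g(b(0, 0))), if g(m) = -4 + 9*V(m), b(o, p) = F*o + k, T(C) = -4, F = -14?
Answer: 1/115 ≈ 0.0086956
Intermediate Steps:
b(o, p) = 11 - 14*o (b(o, p) = -14*o + 11 = 11 - 14*o)
g(m) = -4 + 9*m
W(Q, D) = 20 (W(Q, D) = -5*(-4) = 20)
1/(W(-207, -170) + g(b(0, 0))) = 1/(20 + (-4 + 9*(11 - 14*0))) = 1/(20 + (-4 + 9*(11 + 0))) = 1/(20 + (-4 + 9*11)) = 1/(20 + (-4 + 99)) = 1/(20 + 95) = 1/115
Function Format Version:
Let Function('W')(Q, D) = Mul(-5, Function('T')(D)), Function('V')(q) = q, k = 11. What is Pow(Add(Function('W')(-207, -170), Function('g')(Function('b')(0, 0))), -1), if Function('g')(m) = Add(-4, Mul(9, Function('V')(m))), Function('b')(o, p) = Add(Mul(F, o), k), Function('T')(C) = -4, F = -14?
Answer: Rational(1, 115) ≈ 0.0086956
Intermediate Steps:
Function('b')(o, p) = Add(11, Mul(-14, o)) (Function('b')(o, p) = Add(Mul(-14, o), 11) = Add(11, Mul(-14, o)))
Function('g')(m) = Add(-4, Mul(9, m))
Function('W')(Q, D) = 20 (Function('W')(Q, D) = Mul(-5, -4) = 20)
Pow(Add(Function('W')(-207, -170), Function('g')(Function('b')(0, 0))), -1) = Pow(Add(20, Add(-4, Mul(9, Add(11, Mul(-14, 0))))), -1) = Pow(Add(20, Add(-4, Mul(9, Add(11, 0)))), -1) = Pow(Add(20, Add(-4, Mul(9, 11))), -1) = Pow(Add(20, Add(-4, 99)), -1) = Pow(Add(20, 95), -1) = Pow(115, -1) = Rational(1, 115)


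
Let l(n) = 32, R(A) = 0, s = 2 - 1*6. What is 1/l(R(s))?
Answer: 1/32 ≈ 0.031250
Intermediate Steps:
s = -4 (s = 2 - 6 = -4)
1/l(R(s)) = 1/32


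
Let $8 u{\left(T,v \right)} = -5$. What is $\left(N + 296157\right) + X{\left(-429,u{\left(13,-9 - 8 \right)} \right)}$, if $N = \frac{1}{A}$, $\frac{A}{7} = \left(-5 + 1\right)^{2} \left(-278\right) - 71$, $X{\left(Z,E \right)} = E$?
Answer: $\frac{74946516875}{253064} \approx 2.9616 \cdot 10^{5}$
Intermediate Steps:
$u{\left(T,v \right)} = - \frac{5}{8}$ ($u{\left(T,v \right)} = \frac{1}{8} \left(-5\right) = - \frac{5}{8}$)
$A = -31633$ ($A = 7 \left(\left(-5 + 1\right)^{2} \left(-278\right) - 71\right) = 7 \left(\left(-4\right)^{2} \left(-278\right) - 71\right) = 7 \left(16 \left(-278\right) - 71\right) = 7 \left(-4448 - 71\right) = 7 \left(-4519\right) = -31633$)
$N = - \frac{1}{31633}$ ($N = \frac{1}{-31633} = - \frac{1}{31633} \approx -3.1613 \cdot 10^{-5}$)
$\left(N + 296157\right) + X{\left(-429,u{\left(13,-9 - 8 \right)} \right)} = \left(- \frac{1}{31633} + 296157\right) - \frac{5}{8} = \frac{9368334380}{31633} - \frac{5}{8} = \frac{74946516875}{253064}$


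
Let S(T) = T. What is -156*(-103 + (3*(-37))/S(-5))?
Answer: 63024/5 ≈ 12605.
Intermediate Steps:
-156*(-103 + (3*(-37))/S(-5)) = -156*(-103 + (3*(-37))/(-5)) = -156*(-103 - 111*(-⅕)) = -156*(-103 + 111/5) = -156*(-404/5) = 63024/5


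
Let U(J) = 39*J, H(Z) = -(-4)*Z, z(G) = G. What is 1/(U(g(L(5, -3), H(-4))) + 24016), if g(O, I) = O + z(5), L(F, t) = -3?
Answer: 1/24094 ≈ 4.1504e-5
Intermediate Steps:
H(Z) = 4*Z
g(O, I) = 5 + O (g(O, I) = O + 5 = 5 + O)
1/(U(g(L(5, -3), H(-4))) + 24016) = 1/(39*(5 - 3) + 24016) = 1/(39*2 + 24016) = 1/(78 + 24016) = 1/24094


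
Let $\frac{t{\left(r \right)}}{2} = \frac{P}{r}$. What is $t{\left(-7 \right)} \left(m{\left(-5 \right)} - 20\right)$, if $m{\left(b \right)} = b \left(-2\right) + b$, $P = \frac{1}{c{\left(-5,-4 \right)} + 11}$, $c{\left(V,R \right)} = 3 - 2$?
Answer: $\frac{5}{14} \approx 0.35714$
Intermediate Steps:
$c{\left(V,R \right)} = 1$ ($c{\left(V,R \right)} = 3 - 2 = 1$)
$P = \frac{1}{12}$ ($P = \frac{1}{1 + 11} = \frac{1}{12} \approx 0.083333$)
$t{\left(r \right)} = \frac{1}{6 r}$ ($t{\left(r \right)} = 2 \frac{1}{12 r} = \frac{1}{6 r}$)
$m{\left(b \right)} = - b$ ($m{\left(b \right)} = - 2 b + b = - b$)
$t{\left(-7 \right)} \left(m{\left(-5 \right)} - 20\right) = \frac{1}{6 \left(-7\right)} \left(\left(-1\right) \left(-5\right) - 20\right) = \frac{1}{6} \left(- \frac{1}{7}\right) \left(5 - 20\right) = \left(- \frac{1}{42}\right) \left(-15\right) = \frac{5}{14}$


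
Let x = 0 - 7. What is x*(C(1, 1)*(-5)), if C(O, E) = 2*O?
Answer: 70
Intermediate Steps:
x = -7
x*(C(1, 1)*(-5)) = -7*2*1*(-5) = -14*(-5) = -7*(-10) = 70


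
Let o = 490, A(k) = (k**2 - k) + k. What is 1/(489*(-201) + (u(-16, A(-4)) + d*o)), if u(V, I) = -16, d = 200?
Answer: -1/305 ≈ -0.0032787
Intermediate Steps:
A(k) = k**2
1/(489*(-201) + (u(-16, A(-4)) + d*o)) = 1/(489*(-201) + (-16 + 200*490)) = 1/(-98289 + (-16 + 98000)) = 1/(-98289 + 97984) = 1/(-305) = -1/305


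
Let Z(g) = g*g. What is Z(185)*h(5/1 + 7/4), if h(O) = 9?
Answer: 308025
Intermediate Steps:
Z(g) = g²
Z(185)*h(5/1 + 7/4) = 185²*9 = 34225*9 = 308025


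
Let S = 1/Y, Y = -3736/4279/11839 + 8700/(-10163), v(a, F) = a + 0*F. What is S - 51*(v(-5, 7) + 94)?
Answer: -2001178836719255/440771973668 ≈ -4540.2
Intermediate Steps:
v(a, F) = a (v(a, F) = a + 0 = a)
Y = -440771973668/514848240203 (Y = -3736*1/4279*(1/11839) + 8700*(-1/10163) = -3736/4279*1/11839 - 8700/10163 = -3736/50659081 - 8700/10163 = -440771973668/514848240203 ≈ -0.85612)
S = -514848240203/440771973668 (S = 1/(-440771973668/514848240203) = -514848240203/440771973668 ≈ -1.1681)
S - 51*(v(-5, 7) + 94) = -514848240203/440771973668 - 51*(-5 + 94) = -514848240203/440771973668 - 51*89 = -514848240203/440771973668 - 1*4539 = -514848240203/440771973668 - 4539 = -2001178836719255/440771973668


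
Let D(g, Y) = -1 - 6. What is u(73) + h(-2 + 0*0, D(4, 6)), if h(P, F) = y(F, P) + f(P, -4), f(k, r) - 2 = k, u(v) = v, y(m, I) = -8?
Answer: 65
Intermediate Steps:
f(k, r) = 2 + k
D(g, Y) = -7
h(P, F) = -6 + P (h(P, F) = -8 + (2 + P) = -6 + P)
u(73) + h(-2 + 0*0, D(4, 6)) = 73 + (-6 + (-2 + 0*0)) = 73 + (-6 + (-2 + 0)) = 73 + (-6 - 2) = 73 - 8 = 65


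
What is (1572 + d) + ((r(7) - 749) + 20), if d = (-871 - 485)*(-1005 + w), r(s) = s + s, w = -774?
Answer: 2413181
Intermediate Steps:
r(s) = 2*s
d = 2412324 (d = (-871 - 485)*(-1005 - 774) = -1356*(-1779) = 2412324)
(1572 + d) + ((r(7) - 749) + 20) = (1572 + 2412324) + ((2*7 - 749) + 20) = 2413896 + ((14 - 749) + 20) = 2413896 + (-735 + 20) = 2413896 - 715 = 2413181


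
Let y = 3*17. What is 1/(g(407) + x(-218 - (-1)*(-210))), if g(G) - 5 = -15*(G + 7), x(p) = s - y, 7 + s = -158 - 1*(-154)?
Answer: -1/6267 ≈ -0.00015957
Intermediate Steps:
y = 51
s = -11 (s = -7 + (-158 - 1*(-154)) = -7 + (-158 + 154) = -7 - 4 = -11)
x(p) = -62 (x(p) = -11 - 1*51 = -11 - 51 = -62)
g(G) = -100 - 15*G (g(G) = 5 - 15*(G + 7) = 5 - 15*(7 + G) = 5 + (-105 - 15*G) = -100 - 15*G)
1/(g(407) + x(-218 - (-1)*(-210))) = 1/((-100 - 15*407) - 62) = 1/((-100 - 6105) - 62) = 1/(-6205 - 62) = 1/(-6267) = -1/6267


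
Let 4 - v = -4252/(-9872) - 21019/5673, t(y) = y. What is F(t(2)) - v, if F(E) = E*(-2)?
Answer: -157852205/14000964 ≈ -11.274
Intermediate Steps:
F(E) = -2*E
v = 101848349/14000964 (v = 4 - (-4252/(-9872) - 21019/5673) = 4 - (-4252*(-1/9872) - 21019*1/5673) = 4 - (1063/2468 - 21019/5673) = 4 - 1*(-45844493/14000964) = 4 + 45844493/14000964 = 101848349/14000964 ≈ 7.2744)
F(t(2)) - v = -2*2 - 1*101848349/14000964 = -4 - 101848349/14000964 = -157852205/14000964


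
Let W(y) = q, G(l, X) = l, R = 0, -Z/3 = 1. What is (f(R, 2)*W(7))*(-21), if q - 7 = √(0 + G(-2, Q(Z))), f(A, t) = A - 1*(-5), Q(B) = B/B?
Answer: -735 - 105*I*√2 ≈ -735.0 - 148.49*I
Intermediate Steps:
Z = -3 (Z = -3*1 = -3)
Q(B) = 1
f(A, t) = 5 + A (f(A, t) = A + 5 = 5 + A)
q = 7 + I*√2 (q = 7 + √(0 - 2) = 7 + √(-2) = 7 + I*√2 ≈ 7.0 + 1.4142*I)
W(y) = 7 + I*√2
(f(R, 2)*W(7))*(-21) = ((5 + 0)*(7 + I*√2))*(-21) = (5*(7 + I*√2))*(-21) = (35 + 5*I*√2)*(-21) = -735 - 105*I*√2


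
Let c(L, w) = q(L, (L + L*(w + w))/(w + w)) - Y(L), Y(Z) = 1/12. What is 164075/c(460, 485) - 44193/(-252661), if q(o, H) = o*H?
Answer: 59150090724339/62295141859403 ≈ 0.94951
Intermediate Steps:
Y(Z) = 1/12
q(o, H) = H*o
c(L, w) = -1/12 + L*(L + 2*L*w)/(2*w) (c(L, w) = ((L + L*(w + w))/(w + w))*L - 1*1/12 = ((L + L*(2*w))/((2*w)))*L - 1/12 = ((L + 2*L*w)*(1/(2*w)))*L - 1/12 = ((L + 2*L*w)/(2*w))*L - 1/12 = L*(L + 2*L*w)/(2*w) - 1/12 = -1/12 + L*(L + 2*L*w)/(2*w))
164075/c(460, 485) - 44193/(-252661) = 164075/(-1/12 + 460² + (½)*460²/485) - 44193/(-252661) = 164075/(-1/12 + 211600 + (½)*211600*(1/485)) - 44193*(-1/252661) = 164075/(-1/12 + 211600 + 21160/97) + 44193/252661 = 164075/(246556223/1164) + 44193/252661 = 164075*(1164/246556223) + 44193/252661 = 190983300/246556223 + 44193/252661 = 59150090724339/62295141859403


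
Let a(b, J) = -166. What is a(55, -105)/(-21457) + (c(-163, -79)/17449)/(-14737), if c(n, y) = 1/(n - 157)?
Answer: 13659590920017/1765625553677120 ≈ 0.0077364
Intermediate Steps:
c(n, y) = 1/(-157 + n)
a(55, -105)/(-21457) + (c(-163, -79)/17449)/(-14737) = -166/(-21457) + (1/(-157 - 163*17449))/(-14737) = -166*(-1/21457) + ((1/17449)/(-320))*(-1/14737) = 166/21457 - 1/320*1/17449*(-1/14737) = 166/21457 - 1/5583680*(-1/14737) = 166/21457 + 1/82286692160 = 13659590920017/1765625553677120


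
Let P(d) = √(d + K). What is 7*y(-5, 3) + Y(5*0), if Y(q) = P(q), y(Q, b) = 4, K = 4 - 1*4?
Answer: 28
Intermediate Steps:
K = 0 (K = 4 - 4 = 0)
P(d) = √d (P(d) = √(d + 0) = √d)
Y(q) = √q
7*y(-5, 3) + Y(5*0) = 7*4 + √(5*0) = 28 + √0 = 28 + 0 = 28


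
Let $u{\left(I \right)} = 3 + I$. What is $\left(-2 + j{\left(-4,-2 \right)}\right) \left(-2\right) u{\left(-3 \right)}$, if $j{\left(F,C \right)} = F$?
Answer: $0$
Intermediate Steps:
$\left(-2 + j{\left(-4,-2 \right)}\right) \left(-2\right) u{\left(-3 \right)} = \left(-2 - 4\right) \left(-2\right) \left(3 - 3\right) = \left(-6\right) \left(-2\right) 0 = 12 \cdot 0 = 0$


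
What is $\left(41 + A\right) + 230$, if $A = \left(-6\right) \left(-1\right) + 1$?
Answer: $278$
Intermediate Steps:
$A = 7$ ($A = 6 + 1 = 7$)
$\left(41 + A\right) + 230 = \left(41 + 7\right) + 230 = 48 + 230 = 278$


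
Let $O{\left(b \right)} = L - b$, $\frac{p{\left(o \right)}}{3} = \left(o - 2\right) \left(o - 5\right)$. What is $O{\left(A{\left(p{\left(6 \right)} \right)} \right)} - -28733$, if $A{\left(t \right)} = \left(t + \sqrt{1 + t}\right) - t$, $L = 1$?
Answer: $28734 - \sqrt{13} \approx 28730.0$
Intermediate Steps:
$p{\left(o \right)} = 3 \left(-5 + o\right) \left(-2 + o\right)$ ($p{\left(o \right)} = 3 \left(o - 2\right) \left(o - 5\right) = 3 \left(-2 + o\right) \left(-5 + o\right) = 3 \left(-5 + o\right) \left(-2 + o\right)$)
$A{\left(t \right)} = \sqrt{1 + t}$
$O{\left(b \right)} = 1 - b$
$O{\left(A{\left(p{\left(6 \right)} \right)} \right)} - -28733 = \left(1 - \sqrt{1 + \left(30 - 126 + 3 \cdot 6^{2}\right)}\right) - -28733 = \left(1 - \sqrt{1 + \left(30 - 126 + 3 \cdot 36\right)}\right) + 28733 = \left(1 - \sqrt{1 + \left(30 - 126 + 108\right)}\right) + 28733 = \left(1 - \sqrt{1 + 12}\right) + 28733 = \left(1 - \sqrt{13}\right) + 28733 = 28734 - \sqrt{13}$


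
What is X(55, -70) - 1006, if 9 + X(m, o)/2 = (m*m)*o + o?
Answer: -424664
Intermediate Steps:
X(m, o) = -18 + 2*o + 2*o*m² (X(m, o) = -18 + 2*((m*m)*o + o) = -18 + 2*(m²*o + o) = -18 + 2*(o*m² + o) = -18 + 2*(o + o*m²) = -18 + (2*o + 2*o*m²) = -18 + 2*o + 2*o*m²)
X(55, -70) - 1006 = (-18 + 2*(-70) + 2*(-70)*55²) - 1006 = (-18 - 140 + 2*(-70)*3025) - 1006 = (-18 - 140 - 423500) - 1006 = -423658 - 1006 = -424664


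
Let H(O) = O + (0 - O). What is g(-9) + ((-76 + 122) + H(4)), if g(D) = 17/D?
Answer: 397/9 ≈ 44.111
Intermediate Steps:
H(O) = 0 (H(O) = O - O = 0)
g(-9) + ((-76 + 122) + H(4)) = 17/(-9) + ((-76 + 122) + 0) = 17*(-⅑) + (46 + 0) = -17/9 + 46 = 397/9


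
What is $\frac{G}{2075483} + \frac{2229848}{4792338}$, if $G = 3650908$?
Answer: $\frac{11062198379744}{4973208024627} \approx 2.2244$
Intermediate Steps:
$\frac{G}{2075483} + \frac{2229848}{4792338} = \frac{3650908}{2075483} + \frac{2229848}{4792338} = 3650908 \cdot \frac{1}{2075483} + 2229848 \cdot \frac{1}{4792338} = \frac{3650908}{2075483} + \frac{1114924}{2396169} = \frac{11062198379744}{4973208024627}$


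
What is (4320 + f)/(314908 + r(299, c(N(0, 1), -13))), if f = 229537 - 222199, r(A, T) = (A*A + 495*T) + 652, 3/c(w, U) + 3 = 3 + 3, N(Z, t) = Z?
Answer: 1943/67576 ≈ 0.028753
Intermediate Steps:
c(w, U) = 1 (c(w, U) = 3/(-3 + (3 + 3)) = 3/(-3 + 6) = 3/3 = 3*(⅓) = 1)
r(A, T) = 652 + A² + 495*T (r(A, T) = (A² + 495*T) + 652 = 652 + A² + 495*T)
f = 7338
(4320 + f)/(314908 + r(299, c(N(0, 1), -13))) = (4320 + 7338)/(314908 + (652 + 299² + 495*1)) = 11658/(314908 + (652 + 89401 + 495)) = 11658/(314908 + 90548) = 11658/405456 = 11658*(1/405456) = 1943/67576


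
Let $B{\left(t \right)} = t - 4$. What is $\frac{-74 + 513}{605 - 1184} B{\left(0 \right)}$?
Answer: $\frac{1756}{579} \approx 3.0328$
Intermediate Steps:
$B{\left(t \right)} = -4 + t$ ($B{\left(t \right)} = t - 4 = -4 + t$)
$\frac{-74 + 513}{605 - 1184} B{\left(0 \right)} = \frac{-74 + 513}{605 - 1184} \left(-4 + 0\right) = \frac{439}{-579} \left(-4\right) = 439 \left(- \frac{1}{579}\right) \left(-4\right) = \left(- \frac{439}{579}\right) \left(-4\right) = \frac{1756}{579}$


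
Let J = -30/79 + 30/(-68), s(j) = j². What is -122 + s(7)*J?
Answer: -435737/2686 ≈ -162.23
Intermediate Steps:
J = -2205/2686 (J = -30*1/79 + 30*(-1/68) = -30/79 - 15/34 = -2205/2686 ≈ -0.82092)
-122 + s(7)*J = -122 + 7²*(-2205/2686) = -122 + 49*(-2205/2686) = -122 - 108045/2686 = -435737/2686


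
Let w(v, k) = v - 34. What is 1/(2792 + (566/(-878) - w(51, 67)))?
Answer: 439/1217942 ≈ 0.00036044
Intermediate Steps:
w(v, k) = -34 + v
1/(2792 + (566/(-878) - w(51, 67))) = 1/(2792 + (566/(-878) - (-34 + 51))) = 1/(2792 + (566*(-1/878) - 1*17)) = 1/(2792 + (-283/439 - 17)) = 1/(2792 - 7746/439) = 1/(1217942/439) = 439/1217942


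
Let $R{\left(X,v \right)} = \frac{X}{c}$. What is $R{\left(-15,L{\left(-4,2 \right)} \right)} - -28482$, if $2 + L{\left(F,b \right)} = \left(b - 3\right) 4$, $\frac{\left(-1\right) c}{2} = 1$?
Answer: $\frac{56979}{2} \approx 28490.0$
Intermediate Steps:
$c = -2$ ($c = \left(-2\right) 1 = -2$)
$L{\left(F,b \right)} = -14 + 4 b$ ($L{\left(F,b \right)} = -2 + \left(b - 3\right) 4 = -2 + \left(-3 + b\right) 4 = -2 + \left(-12 + 4 b\right) = -14 + 4 b$)
$R{\left(X,v \right)} = - \frac{X}{2}$ ($R{\left(X,v \right)} = \frac{X}{-2} = X \left(- \frac{1}{2}\right) = - \frac{X}{2}$)
$R{\left(-15,L{\left(-4,2 \right)} \right)} - -28482 = \left(- \frac{1}{2}\right) \left(-15\right) - -28482 = \frac{15}{2} + 28482 = \frac{56979}{2}$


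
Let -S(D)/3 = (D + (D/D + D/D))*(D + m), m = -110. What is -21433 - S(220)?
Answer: 51827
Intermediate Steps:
S(D) = -3*(-110 + D)*(2 + D) (S(D) = -3*(D + (D/D + D/D))*(D - 110) = -3*(D + (1 + 1))*(-110 + D) = -3*(D + 2)*(-110 + D) = -3*(2 + D)*(-110 + D) = -3*(-110 + D)*(2 + D))
-21433 - S(220) = -21433 - (660 - 3*220**2 + 324*220) = -21433 - (660 - 3*48400 + 71280) = -21433 - (660 - 145200 + 71280) = -21433 - 1*(-73260) = -21433 + 73260 = 51827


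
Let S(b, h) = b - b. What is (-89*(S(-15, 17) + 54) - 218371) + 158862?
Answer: -64315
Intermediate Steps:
S(b, h) = 0
(-89*(S(-15, 17) + 54) - 218371) + 158862 = (-89*(0 + 54) - 218371) + 158862 = (-89*54 - 218371) + 158862 = (-4806 - 218371) + 158862 = -223177 + 158862 = -64315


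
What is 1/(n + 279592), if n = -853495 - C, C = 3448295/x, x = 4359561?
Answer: -4359561/2501968584878 ≈ -1.7425e-6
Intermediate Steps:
C = 3448295/4359561 ≈ 0.79097
n = -3720866963990/4359561 (n = -853495 - 1*3448295/4359561 = -853495 - 3448295/4359561 = -3720866963990/4359561 ≈ -8.5350e+5)
1/(n + 279592) = 1/(-3720866963990/4359561 + 279592) = 1/(-2501968584878/4359561) = -4359561/2501968584878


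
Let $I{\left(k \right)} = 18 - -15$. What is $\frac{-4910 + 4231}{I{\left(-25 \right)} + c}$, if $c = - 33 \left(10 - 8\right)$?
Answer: $\frac{679}{33} \approx 20.576$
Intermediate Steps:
$c = -66$ ($c = \left(-33\right) 2 = -66$)
$I{\left(k \right)} = 33$ ($I{\left(k \right)} = 18 + 15 = 33$)
$\frac{-4910 + 4231}{I{\left(-25 \right)} + c} = \frac{-4910 + 4231}{33 - 66} = - \frac{679}{-33} = \left(-679\right) \left(- \frac{1}{33}\right) = \frac{679}{33}$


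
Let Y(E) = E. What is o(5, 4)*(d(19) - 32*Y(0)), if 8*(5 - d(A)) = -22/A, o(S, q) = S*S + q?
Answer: 11339/76 ≈ 149.20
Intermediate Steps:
o(S, q) = q + S² (o(S, q) = S² + q = q + S²)
d(A) = 5 + 11/(4*A) (d(A) = 5 - (-11)/(4*A) = 5 + 11/(4*A))
o(5, 4)*(d(19) - 32*Y(0)) = (4 + 5²)*((5 + (11/4)/19) - 32*0) = (4 + 25)*((5 + (11/4)*(1/19)) + 0) = 29*((5 + 11/76) + 0) = 29*(391/76 + 0) = 29*(391/76) = 11339/76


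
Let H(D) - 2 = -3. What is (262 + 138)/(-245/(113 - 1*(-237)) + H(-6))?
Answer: -4000/17 ≈ -235.29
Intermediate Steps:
H(D) = -1 (H(D) = 2 - 3 = -1)
(262 + 138)/(-245/(113 - 1*(-237)) + H(-6)) = (262 + 138)/(-245/(113 - 1*(-237)) - 1) = 400/(-245/(113 + 237) - 1) = 400/(-245/350 - 1) = 400/(-245*1/350 - 1) = 400/(-7/10 - 1) = 400/(-17/10) = 400*(-10/17) = -4000/17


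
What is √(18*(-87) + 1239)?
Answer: I*√327 ≈ 18.083*I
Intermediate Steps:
√(18*(-87) + 1239) = √(-1566 + 1239) = √(-327) = I*√327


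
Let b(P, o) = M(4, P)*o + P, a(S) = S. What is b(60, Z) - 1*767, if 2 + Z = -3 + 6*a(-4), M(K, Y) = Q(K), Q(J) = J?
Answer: -823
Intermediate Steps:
M(K, Y) = K
Z = -29 (Z = -2 + (-3 + 6*(-4)) = -2 + (-3 - 24) = -2 - 27 = -29)
b(P, o) = P + 4*o (b(P, o) = 4*o + P = P + 4*o)
b(60, Z) - 1*767 = (60 + 4*(-29)) - 1*767 = (60 - 116) - 767 = -56 - 767 = -823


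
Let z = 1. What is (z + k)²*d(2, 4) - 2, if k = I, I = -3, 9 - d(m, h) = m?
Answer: 26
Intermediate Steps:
d(m, h) = 9 - m
k = -3
(z + k)²*d(2, 4) - 2 = (1 - 3)²*(9 - 1*2) - 2 = (-2)²*(9 - 2) - 2 = 4*7 - 2 = 28 - 2 = 26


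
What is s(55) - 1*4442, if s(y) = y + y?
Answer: -4332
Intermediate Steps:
s(y) = 2*y
s(55) - 1*4442 = 2*55 - 1*4442 = 110 - 4442 = -4332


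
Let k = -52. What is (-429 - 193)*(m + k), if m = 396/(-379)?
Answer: 12504688/379 ≈ 32994.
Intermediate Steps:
m = -396/379 (m = 396*(-1/379) = -396/379 ≈ -1.0449)
(-429 - 193)*(m + k) = (-429 - 193)*(-396/379 - 52) = -622*(-20104/379) = 12504688/379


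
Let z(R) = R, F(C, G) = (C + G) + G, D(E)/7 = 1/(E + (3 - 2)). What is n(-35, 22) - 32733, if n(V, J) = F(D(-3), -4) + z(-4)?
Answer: -65497/2 ≈ -32749.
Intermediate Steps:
D(E) = 7/(1 + E) (D(E) = 7/(E + (3 - 2)) = 7/(E + 1) = 7/(1 + E))
F(C, G) = C + 2*G
n(V, J) = -31/2 (n(V, J) = (7/(1 - 3) + 2*(-4)) - 4 = (7/(-2) - 8) - 4 = (7*(-½) - 8) - 4 = (-7/2 - 8) - 4 = -23/2 - 4 = -31/2)
n(-35, 22) - 32733 = -31/2 - 32733 = -65497/2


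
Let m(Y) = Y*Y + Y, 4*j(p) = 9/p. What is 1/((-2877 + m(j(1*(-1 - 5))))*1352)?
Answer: -8/31120167 ≈ -2.5707e-7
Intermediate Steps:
j(p) = 9/(4*p) (j(p) = (9/p)/4 = 9/(4*p))
m(Y) = Y + Y² (m(Y) = Y² + Y = Y + Y²)
1/((-2877 + m(j(1*(-1 - 5))))*1352) = 1/(-2877 + (9/(4*((1*(-1 - 5)))))*(1 + 9/(4*((1*(-1 - 5)))))*1352) = (1/1352)/(-2877 + (9/(4*((1*(-6)))))*(1 + 9/(4*((1*(-6)))))) = (1/1352)/(-2877 + ((9/4)/(-6))*(1 + (9/4)/(-6))) = (1/1352)/(-2877 + ((9/4)*(-⅙))*(1 + (9/4)*(-⅙))) = (1/1352)/(-2877 - 3*(1 - 3/8)/8) = (1/1352)/(-2877 - 3/8*5/8) = (1/1352)/(-2877 - 15/64) = (1/1352)/(-184143/64) = -64/184143*1/1352 = -8/31120167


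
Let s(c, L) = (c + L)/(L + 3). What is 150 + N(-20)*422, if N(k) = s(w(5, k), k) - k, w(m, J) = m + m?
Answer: 150250/17 ≈ 8838.2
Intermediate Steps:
w(m, J) = 2*m
s(c, L) = (L + c)/(3 + L)
N(k) = -k + (10 + k)/(3 + k) (N(k) = (k + 2*5)/(3 + k) - k = (k + 10)/(3 + k) - k = (10 + k)/(3 + k) - k = -k + (10 + k)/(3 + k))
150 + N(-20)*422 = 150 + ((10 - 20 - 1*(-20)*(3 - 20))/(3 - 20))*422 = 150 + ((10 - 20 - 1*(-20)*(-17))/(-17))*422 = 150 - (10 - 20 - 340)/17*422 = 150 - 1/17*(-350)*422 = 150 + (350/17)*422 = 150 + 147700/17 = 150250/17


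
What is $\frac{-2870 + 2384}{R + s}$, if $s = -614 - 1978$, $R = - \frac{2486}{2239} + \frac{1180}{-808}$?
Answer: $\frac{73269036}{391155751} \approx 0.18731$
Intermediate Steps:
$R = - \frac{1162677}{452278}$ ($R = \left(-2486\right) \frac{1}{2239} + 1180 \left(- \frac{1}{808}\right) = - \frac{2486}{2239} - \frac{295}{202} = - \frac{1162677}{452278} \approx -2.5707$)
$s = -2592$
$\frac{-2870 + 2384}{R + s} = \frac{-2870 + 2384}{- \frac{1162677}{452278} - 2592} = - \frac{486}{- \frac{1173467253}{452278}} = \left(-486\right) \left(- \frac{452278}{1173467253}\right) = \frac{73269036}{391155751}$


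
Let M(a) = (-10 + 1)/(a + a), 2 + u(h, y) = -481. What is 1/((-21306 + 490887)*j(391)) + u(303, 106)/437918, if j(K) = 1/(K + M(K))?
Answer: -1552457819/5743174799427 ≈ -0.00027031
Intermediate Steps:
u(h, y) = -483 (u(h, y) = -2 - 481 = -483)
M(a) = -9/(2*a) (M(a) = -9*1/(2*a) = -9/(2*a))
j(K) = 1/(K - 9/(2*K))
1/((-21306 + 490887)*j(391)) + u(303, 106)/437918 = 1/((-21306 + 490887)*((2*391/(-9 + 2*391²)))) - 483/437918 = 1/(469581*((2*391/(-9 + 2*152881)))) - 483*1/437918 = 1/(469581*((2*391/(-9 + 305762)))) - 483/437918 = 1/(469581*((2*391/305753))) - 483/437918 = 1/(469581*((2*391*(1/305753)))) - 483/437918 = 1/(469581*(782/305753)) - 483/437918 = (1/469581)*(305753/782) - 483/437918 = 43679/52458906 - 483/437918 = -1552457819/5743174799427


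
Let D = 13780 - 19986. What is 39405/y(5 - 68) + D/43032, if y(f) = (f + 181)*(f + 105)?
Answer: 34685813/4443054 ≈ 7.8067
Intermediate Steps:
y(f) = (105 + f)*(181 + f) (y(f) = (181 + f)*(105 + f) = (105 + f)*(181 + f))
D = -6206
39405/y(5 - 68) + D/43032 = 39405/(19005 + (5 - 68)² + 286*(5 - 68)) - 6206/43032 = 39405/(19005 + (-63)² + 286*(-63)) - 6206*1/43032 = 39405/(19005 + 3969 - 18018) - 3103/21516 = 39405/4956 - 3103/21516 = 39405*(1/4956) - 3103/21516 = 13135/1652 - 3103/21516 = 34685813/4443054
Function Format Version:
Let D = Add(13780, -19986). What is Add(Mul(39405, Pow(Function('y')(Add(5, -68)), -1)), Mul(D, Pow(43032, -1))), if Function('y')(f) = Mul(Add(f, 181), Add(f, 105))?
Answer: Rational(34685813, 4443054) ≈ 7.8067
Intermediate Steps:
Function('y')(f) = Mul(Add(105, f), Add(181, f)) (Function('y')(f) = Mul(Add(181, f), Add(105, f)) = Mul(Add(105, f), Add(181, f)))
D = -6206
Add(Mul(39405, Pow(Function('y')(Add(5, -68)), -1)), Mul(D, Pow(43032, -1))) = Add(Mul(39405, Pow(Add(19005, Pow(Add(5, -68), 2), Mul(286, Add(5, -68))), -1)), Mul(-6206, Pow(43032, -1))) = Add(Mul(39405, Pow(Add(19005, Pow(-63, 2), Mul(286, -63)), -1)), Mul(-6206, Rational(1, 43032))) = Add(Mul(39405, Pow(Add(19005, 3969, -18018), -1)), Rational(-3103, 21516)) = Add(Mul(39405, Pow(4956, -1)), Rational(-3103, 21516)) = Add(Mul(39405, Rational(1, 4956)), Rational(-3103, 21516)) = Add(Rational(13135, 1652), Rational(-3103, 21516)) = Rational(34685813, 4443054)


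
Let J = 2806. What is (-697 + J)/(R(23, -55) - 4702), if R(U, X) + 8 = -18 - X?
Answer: -2109/4673 ≈ -0.45132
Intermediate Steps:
R(U, X) = -26 - X (R(U, X) = -8 + (-18 - X) = -26 - X)
(-697 + J)/(R(23, -55) - 4702) = (-697 + 2806)/((-26 - 1*(-55)) - 4702) = 2109/((-26 + 55) - 4702) = 2109/(29 - 4702) = 2109/(-4673) = 2109*(-1/4673) = -2109/4673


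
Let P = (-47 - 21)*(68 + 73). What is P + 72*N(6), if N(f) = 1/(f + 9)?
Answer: -47916/5 ≈ -9583.2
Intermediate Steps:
N(f) = 1/(9 + f)
P = -9588 (P = -68*141 = -9588)
P + 72*N(6) = -9588 + 72/(9 + 6) = -9588 + 72/15 = -9588 + 72*(1/15) = -9588 + 24/5 = -47916/5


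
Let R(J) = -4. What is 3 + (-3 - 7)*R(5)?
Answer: 43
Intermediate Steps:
3 + (-3 - 7)*R(5) = 3 + (-3 - 7)*(-4) = 3 - 10*(-4) = 3 + 40 = 43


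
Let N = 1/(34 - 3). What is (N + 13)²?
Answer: 163216/961 ≈ 169.84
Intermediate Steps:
N = 1/31 ≈ 0.032258
(N + 13)² = (1/31 + 13)² = (404/31)² = 163216/961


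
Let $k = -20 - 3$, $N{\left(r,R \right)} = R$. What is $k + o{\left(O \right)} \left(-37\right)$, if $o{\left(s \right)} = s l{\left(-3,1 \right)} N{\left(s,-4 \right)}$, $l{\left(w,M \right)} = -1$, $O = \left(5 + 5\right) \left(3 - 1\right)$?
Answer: $-2983$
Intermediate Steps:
$O = 20$ ($O = 10 \cdot 2 = 20$)
$o{\left(s \right)} = 4 s$ ($o{\left(s \right)} = s \left(-1\right) \left(-4\right) = - s \left(-4\right) = 4 s$)
$k = -23$
$k + o{\left(O \right)} \left(-37\right) = -23 + 4 \cdot 20 \left(-37\right) = -23 + 80 \left(-37\right) = -23 - 2960 = -2983$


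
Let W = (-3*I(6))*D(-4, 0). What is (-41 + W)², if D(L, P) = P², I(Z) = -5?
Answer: 1681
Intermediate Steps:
W = 0 (W = -3*(-5)*0² = 15*0 = 0)
(-41 + W)² = (-41 + 0)² = (-41)² = 1681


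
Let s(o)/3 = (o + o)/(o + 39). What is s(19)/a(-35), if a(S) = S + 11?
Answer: -19/232 ≈ -0.081897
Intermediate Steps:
s(o) = 6*o/(39 + o) (s(o) = 3*((o + o)/(o + 39)) = 3*((2*o)/(39 + o)) = 3*(2*o/(39 + o)) = 6*o/(39 + o))
a(S) = 11 + S
s(19)/a(-35) = (6*19/(39 + 19))/(11 - 35) = (6*19/58)/(-24) = (6*19*(1/58))*(-1/24) = (57/29)*(-1/24) = -19/232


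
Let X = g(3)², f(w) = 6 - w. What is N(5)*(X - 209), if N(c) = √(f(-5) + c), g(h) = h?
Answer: -800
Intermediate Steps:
N(c) = √(11 + c) (N(c) = √((6 - 1*(-5)) + c) = √((6 + 5) + c) = √(11 + c))
X = 9 (X = 3² = 9)
N(5)*(X - 209) = √(11 + 5)*(9 - 209) = √16*(-200) = 4*(-200) = -800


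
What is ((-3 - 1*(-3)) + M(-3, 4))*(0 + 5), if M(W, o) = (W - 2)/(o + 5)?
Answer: -25/9 ≈ -2.7778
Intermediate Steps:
M(W, o) = (-2 + W)/(5 + o)
((-3 - 1*(-3)) + M(-3, 4))*(0 + 5) = ((-3 - 1*(-3)) + (-2 - 3)/(5 + 4))*(0 + 5) = ((-3 + 3) - 5/9)*5 = (0 + (⅑)*(-5))*5 = (0 - 5/9)*5 = -5/9*5 = -25/9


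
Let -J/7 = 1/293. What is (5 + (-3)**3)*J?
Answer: 154/293 ≈ 0.52560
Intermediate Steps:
J = -7/293 ≈ -0.023891
(5 + (-3)**3)*J = (5 + (-3)**3)*(-7/293) = (5 - 27)*(-7/293) = -22*(-7/293) = 154/293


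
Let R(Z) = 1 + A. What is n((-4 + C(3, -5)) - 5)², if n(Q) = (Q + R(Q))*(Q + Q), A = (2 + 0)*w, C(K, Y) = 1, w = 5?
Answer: 2304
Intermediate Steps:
A = 10 (A = (2 + 0)*5 = 2*5 = 10)
R(Z) = 11 (R(Z) = 1 + 10 = 11)
n(Q) = 2*Q*(11 + Q) (n(Q) = (Q + 11)*(Q + Q) = (11 + Q)*(2*Q) = 2*Q*(11 + Q))
n((-4 + C(3, -5)) - 5)² = (2*((-4 + 1) - 5)*(11 + ((-4 + 1) - 5)))² = (2*(-3 - 5)*(11 + (-3 - 5)))² = (2*(-8)*(11 - 8))² = (2*(-8)*3)² = (-48)² = 2304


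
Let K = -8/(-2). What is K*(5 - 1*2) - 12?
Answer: 0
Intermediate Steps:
K = 4 (K = -8*(-½) = 4)
K*(5 - 1*2) - 12 = 4*(5 - 1*2) - 12 = 4*(5 - 2) - 12 = 4*3 - 12 = 12 - 12 = 0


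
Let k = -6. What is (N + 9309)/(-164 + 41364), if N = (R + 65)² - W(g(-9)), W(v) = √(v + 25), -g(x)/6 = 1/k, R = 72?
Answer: 14039/20600 - √26/41200 ≈ 0.68138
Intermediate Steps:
g(x) = 1 (g(x) = -6/(-6) = -6*(-⅙) = 1)
W(v) = √(25 + v)
N = 18769 - √26 (N = (72 + 65)² - √(25 + 1) = 137² - √26 = 18769 - √26 ≈ 18764.)
(N + 9309)/(-164 + 41364) = ((18769 - √26) + 9309)/(-164 + 41364) = (28078 - √26)/41200 = (28078 - √26)*(1/41200) = 14039/20600 - √26/41200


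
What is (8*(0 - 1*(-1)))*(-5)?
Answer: -40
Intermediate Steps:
(8*(0 - 1*(-1)))*(-5) = (8*(0 + 1))*(-5) = (8*1)*(-5) = 8*(-5) = -40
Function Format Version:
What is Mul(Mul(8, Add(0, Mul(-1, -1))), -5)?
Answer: -40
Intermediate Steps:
Mul(Mul(8, Add(0, Mul(-1, -1))), -5) = Mul(Mul(8, Add(0, 1)), -5) = Mul(Mul(8, 1), -5) = Mul(8, -5) = -40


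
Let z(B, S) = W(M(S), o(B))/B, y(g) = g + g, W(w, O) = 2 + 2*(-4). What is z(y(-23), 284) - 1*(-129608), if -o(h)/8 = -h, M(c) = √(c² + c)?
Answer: 2980987/23 ≈ 1.2961e+5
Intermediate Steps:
M(c) = √(c + c²)
o(h) = 8*h (o(h) = -(-8)*h = 8*h)
W(w, O) = -6 (W(w, O) = 2 - 8 = -6)
y(g) = 2*g
z(B, S) = -6/B
z(y(-23), 284) - 1*(-129608) = -6/(2*(-23)) - 1*(-129608) = -6/(-46) + 129608 = -6*(-1/46) + 129608 = 3/23 + 129608 = 2980987/23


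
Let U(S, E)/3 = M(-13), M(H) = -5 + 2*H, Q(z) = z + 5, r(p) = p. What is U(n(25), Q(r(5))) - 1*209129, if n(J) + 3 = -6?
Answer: -209222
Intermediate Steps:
Q(z) = 5 + z
n(J) = -9 (n(J) = -3 - 6 = -9)
U(S, E) = -93 (U(S, E) = 3*(-5 + 2*(-13)) = 3*(-5 - 26) = 3*(-31) = -93)
U(n(25), Q(r(5))) - 1*209129 = -93 - 1*209129 = -93 - 209129 = -209222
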